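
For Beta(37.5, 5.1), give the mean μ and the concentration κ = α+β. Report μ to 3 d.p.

μ = 0.880, κ = 42.6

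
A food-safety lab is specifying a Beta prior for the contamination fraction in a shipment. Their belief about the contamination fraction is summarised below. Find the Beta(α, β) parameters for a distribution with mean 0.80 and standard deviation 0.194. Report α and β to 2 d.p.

First σ² = 0.037636. Setting α = μn, β = (1−μ)n with n = α+β,
μ(1−μ)/(n+1) = 0.037636 ⇒ n+1 = 0.1600/0.037636 = 4.2512 ⇒ n = 3.2512.
Hence α = 0.80×3.2512 = 2.60, β = 0.20×3.2512 = 0.65.

α = 2.60, β = 0.65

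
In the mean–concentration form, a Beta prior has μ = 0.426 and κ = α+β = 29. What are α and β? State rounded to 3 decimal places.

α = 12.354, β = 16.646

Split κ in proportion μ : (1−μ): α = 0.426·29 = 12.354, β = 29 − 12.354 = 16.646.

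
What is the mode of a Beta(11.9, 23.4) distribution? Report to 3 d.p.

0.327

The density x^(α−1)(1−x)^(β−1) is maximised at (α−1)/(α+β−2) = 10.9/33.3 = 0.327.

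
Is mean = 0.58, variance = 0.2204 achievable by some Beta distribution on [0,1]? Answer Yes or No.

Yes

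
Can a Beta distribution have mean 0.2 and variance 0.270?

The Beta variance bound is σ² < μ(1−μ).
Here μ(1−μ) = 0.2×0.8 = 0.16, and 0.270 ≥ 0.16.

No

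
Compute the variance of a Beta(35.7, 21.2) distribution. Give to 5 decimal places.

0.00404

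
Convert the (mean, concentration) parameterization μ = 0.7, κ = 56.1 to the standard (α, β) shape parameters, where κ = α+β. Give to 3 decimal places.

α = μκ = 0.7×56.1 = 39.270 and β = (1−μ)κ = 0.3×56.1 = 16.830.

α = 39.270, β = 16.830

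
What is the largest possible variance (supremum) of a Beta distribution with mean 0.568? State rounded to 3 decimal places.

Var = μ(1−μ)/(α+β+1), which approaches μ(1−μ) as α+β → 0.
So the supremum is μ(1−μ) = 0.568×0.432 = 0.245.

0.245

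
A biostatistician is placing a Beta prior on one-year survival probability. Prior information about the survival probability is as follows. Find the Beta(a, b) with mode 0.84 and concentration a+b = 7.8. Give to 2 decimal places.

For a,b>1 the mode is (a−1)/(a+b−2), so a = mode·(κ−2)+1 = 0.84×5.8+1 = 5.87.
And b = (1−mode)·(κ−2)+1 = 0.16×5.8+1 = 1.93.

a = 5.87, b = 1.93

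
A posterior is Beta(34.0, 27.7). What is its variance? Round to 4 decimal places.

μ = 34.0/61.7 = 0.551053; Var = μ(1−μ)/(α+β+1) = 0.2473935/62.7 = 0.0039.

0.0039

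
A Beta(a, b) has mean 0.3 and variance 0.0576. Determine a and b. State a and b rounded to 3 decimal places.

By moment matching, a+b = μ(1−μ)/σ² − 1 = (0.3·0.7)/0.0576 − 1 = 3.6458 − 1 = 2.6458.
Since a/(a+b) = μ, a = 0.3·2.6458 = 0.794 and b = 0.7·2.6458 = 1.852.

a = 0.794, b = 1.852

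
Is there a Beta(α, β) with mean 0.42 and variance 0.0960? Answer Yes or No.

Yes

The Beta variance bound is σ² < μ(1−μ).
Here μ(1−μ) = 0.42×0.58 = 0.2436, and 0.0960 < 0.2436.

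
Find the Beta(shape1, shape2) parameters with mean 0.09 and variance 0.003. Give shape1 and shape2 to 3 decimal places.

shape1 = 2.367, shape2 = 23.933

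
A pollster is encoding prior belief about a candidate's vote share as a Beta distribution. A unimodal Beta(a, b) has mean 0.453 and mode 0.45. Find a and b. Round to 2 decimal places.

a = 15.10, b = 18.23

With s = a+b: μ = a/s and mode = (a−1)/(s−2). Eliminating a = μs,
μs − 1 = m(s−2) ⇒ s(μ−m) = 1−2m ⇒ s = 0.10/0.003 = 33.3333.
So a = μs = 15.10, b = (1−μ)s = 18.23.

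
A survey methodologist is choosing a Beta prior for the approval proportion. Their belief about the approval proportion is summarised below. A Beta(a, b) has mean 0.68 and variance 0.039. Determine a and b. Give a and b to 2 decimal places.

a = 3.11, b = 1.47

Let s = a+b. The Beta variance is μ(1−μ)/(s+1).
So s+1 = μ(1−μ)/σ² = (0.68×0.32)/0.039 = 0.2176/0.039 = 5.5795, giving s = 4.5795.
Then a = μs = 0.68×4.5795 = 3.11 and b = (1−μ)s = 0.32×4.5795 = 1.47.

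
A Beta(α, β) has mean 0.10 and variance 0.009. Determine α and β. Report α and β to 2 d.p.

α = 0.90, β = 8.10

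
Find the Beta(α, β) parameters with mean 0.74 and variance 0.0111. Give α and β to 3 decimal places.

α = 12.087, β = 4.247

Write ν = α+β; then α = μν and Var = μ(1−μ)/(ν+1).
ν = μ(1−μ)/Var − 1 = 0.1924/0.0111 − 1 = 16.3333.
α = 0.74·16.3333 = 12.087, β = 0.26·16.3333 = 4.247.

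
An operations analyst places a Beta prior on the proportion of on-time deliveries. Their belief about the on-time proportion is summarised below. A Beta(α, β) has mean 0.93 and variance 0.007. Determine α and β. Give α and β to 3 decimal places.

α = 7.719, β = 0.581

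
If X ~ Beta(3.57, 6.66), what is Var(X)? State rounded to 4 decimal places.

μ = 3.57/10.23 = 0.348974; Var = μ(1−μ)/(α+β+1) = 0.2271910/11.23 = 0.0202.

0.0202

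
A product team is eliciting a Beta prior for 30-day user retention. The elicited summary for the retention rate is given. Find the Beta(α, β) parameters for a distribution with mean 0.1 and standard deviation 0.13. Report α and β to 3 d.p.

First σ² = 0.0169. Setting α = μn, β = (1−μ)n with n = α+β,
μ(1−μ)/(n+1) = 0.0169 ⇒ n+1 = 0.09/0.0169 = 5.3254 ⇒ n = 4.3254.
Hence α = 0.1×4.3254 = 0.433, β = 0.9×4.3254 = 3.893.

α = 0.433, β = 3.893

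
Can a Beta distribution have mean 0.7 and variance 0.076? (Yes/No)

Yes

For any Beta, Var(X) < E[X]·(1−E[X]).
Here μ(1−μ) = 0.7×0.3 = 0.21, and 0.076 < 0.21.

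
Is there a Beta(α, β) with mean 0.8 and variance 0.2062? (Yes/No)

No

The Beta variance bound is σ² < μ(1−μ).
Here μ(1−μ) = 0.8×0.2 = 0.16, and 0.2062 ≥ 0.16.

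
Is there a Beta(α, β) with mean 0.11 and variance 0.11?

No

The Beta variance bound is σ² < μ(1−μ).
Here μ(1−μ) = 0.11×0.89 = 0.0979, and 0.11 ≥ 0.0979.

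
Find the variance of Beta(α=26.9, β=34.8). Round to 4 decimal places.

0.0039

μ = 26.9/61.7 = 0.435981; Var = μ(1−μ)/(α+β+1) = 0.2459015/62.7 = 0.0039.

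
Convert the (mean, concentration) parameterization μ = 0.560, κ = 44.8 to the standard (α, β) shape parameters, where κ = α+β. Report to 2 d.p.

α = 25.09, β = 19.71

α = μκ = 0.560×44.8 = 25.09 and β = (1−μ)κ = 0.440×44.8 = 19.71.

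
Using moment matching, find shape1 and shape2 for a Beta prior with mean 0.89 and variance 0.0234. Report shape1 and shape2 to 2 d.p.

shape1 = 2.83, shape2 = 0.35

Write ν = shape1+shape2; then shape1 = μν and Var = μ(1−μ)/(ν+1).
ν = μ(1−μ)/Var − 1 = 0.0979/0.0234 − 1 = 3.1838.
shape1 = 0.89·3.1838 = 2.83, shape2 = 0.11·3.1838 = 0.35.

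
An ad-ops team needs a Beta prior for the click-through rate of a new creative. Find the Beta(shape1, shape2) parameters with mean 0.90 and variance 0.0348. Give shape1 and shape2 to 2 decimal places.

Let s = shape1+shape2. The Beta variance is μ(1−μ)/(s+1).
So s+1 = μ(1−μ)/σ² = (0.90×0.10)/0.0348 = 0.0900/0.0348 = 2.5862, giving s = 1.5862.
Then shape1 = μs = 0.90×1.5862 = 1.43 and shape2 = (1−μ)s = 0.10×1.5862 = 0.16.

shape1 = 1.43, shape2 = 0.16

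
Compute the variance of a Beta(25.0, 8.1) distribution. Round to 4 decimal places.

μ = 25.0/33.1 = 0.755287; Var = μ(1−μ)/(α+β+1) = 0.1848285/34.1 = 0.0054.

0.0054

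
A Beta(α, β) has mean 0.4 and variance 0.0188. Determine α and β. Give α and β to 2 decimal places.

Let s = α+β. The Beta variance is μ(1−μ)/(s+1).
So s+1 = μ(1−μ)/σ² = (0.4×0.6)/0.0188 = 0.24/0.0188 = 12.7660, giving s = 11.7660.
Then α = μs = 0.4×11.7660 = 4.71 and β = (1−μ)s = 0.6×11.7660 = 7.06.

α = 4.71, β = 7.06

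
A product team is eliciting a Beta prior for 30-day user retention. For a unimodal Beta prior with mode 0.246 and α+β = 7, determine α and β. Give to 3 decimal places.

α = 2.230, β = 4.770

Mode = (α−1)/(κ−2) with κ = α+β, so α−1 = 0.246·5 = 1.230.
α = 2.230; β = κ − α = 4.770.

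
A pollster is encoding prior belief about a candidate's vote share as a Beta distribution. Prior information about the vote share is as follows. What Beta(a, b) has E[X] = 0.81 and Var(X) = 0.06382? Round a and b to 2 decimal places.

a = 1.14, b = 0.27

Let s = a+b. The Beta variance is μ(1−μ)/(s+1).
So s+1 = μ(1−μ)/σ² = (0.81×0.19)/0.06382 = 0.1539/0.06382 = 2.4115, giving s = 1.4115.
Then a = μs = 0.81×1.4115 = 1.14 and b = (1−μ)s = 0.19×1.4115 = 0.27.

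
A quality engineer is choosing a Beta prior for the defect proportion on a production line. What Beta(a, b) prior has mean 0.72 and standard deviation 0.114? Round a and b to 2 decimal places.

a = 10.45, b = 4.06

First σ² = 0.012996. Setting a = μn, b = (1−μ)n with n = a+b,
μ(1−μ)/(n+1) = 0.012996 ⇒ n+1 = 0.2016/0.012996 = 15.5125 ⇒ n = 14.5125.
Hence a = 0.72×14.5125 = 10.45, b = 0.28×14.5125 = 4.06.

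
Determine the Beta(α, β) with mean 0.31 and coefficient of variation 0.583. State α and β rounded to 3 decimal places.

Var = (CV·μ)² = (0.583×0.31)² = 0.032663.
α+β = μ(1−μ)/Var − 1 = 0.2139/0.032663 − 1 = 5.5486.
Thus α = 0.31·5.5486 = 1.720 and β = 0.69·5.5486 = 3.829.

α = 1.720, β = 3.829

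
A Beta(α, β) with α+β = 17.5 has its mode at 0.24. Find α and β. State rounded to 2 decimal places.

Since the density peak of Beta(α,β) is at (α−1)/(α+β−2),
α = 1 + 0.24(17.5−2) = 4.72 and β = 17.5 − 4.72 = 12.78.

α = 4.72, β = 12.78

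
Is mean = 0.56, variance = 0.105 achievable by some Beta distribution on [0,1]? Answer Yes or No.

Yes

For any Beta, Var(X) < E[X]·(1−E[X]).
Here μ(1−μ) = 0.56×0.44 = 0.2464, and 0.105 < 0.2464.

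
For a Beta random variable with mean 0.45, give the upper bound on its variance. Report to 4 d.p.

For fixed mean μ the Beta variance is μ(1−μ)/(α+β+1), increasing as α+β decreases.
Its least upper bound (not attained) is μ(1−μ) = 0.45·0.55 = 0.2475.

0.2475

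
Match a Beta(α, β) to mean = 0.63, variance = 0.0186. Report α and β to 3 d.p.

α = 7.265, β = 4.267

By moment matching, α+β = μ(1−μ)/σ² − 1 = (0.63·0.37)/0.0186 − 1 = 12.5323 − 1 = 11.5323.
Since α/(α+β) = μ, α = 0.63·11.5323 = 7.265 and β = 0.37·11.5323 = 4.267.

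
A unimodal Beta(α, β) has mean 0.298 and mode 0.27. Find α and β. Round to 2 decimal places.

With s = α+β: μ = α/s and mode = (α−1)/(s−2). Eliminating α = μs,
μs − 1 = m(s−2) ⇒ s(μ−m) = 1−2m ⇒ s = 0.46/0.028 = 16.4286.
So α = μs = 4.90, β = (1−μ)s = 11.53.

α = 4.90, β = 11.53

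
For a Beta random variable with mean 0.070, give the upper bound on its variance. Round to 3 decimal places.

Var = μ(1−μ)/(α+β+1), which approaches μ(1−μ) as α+β → 0.
So the supremum is μ(1−μ) = 0.070×0.930 = 0.065.

0.065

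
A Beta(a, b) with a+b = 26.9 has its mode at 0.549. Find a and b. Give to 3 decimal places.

a = 14.670, b = 12.230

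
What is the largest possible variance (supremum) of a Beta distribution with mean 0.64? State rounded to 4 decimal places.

0.2304

Var = μ(1−μ)/(α+β+1), which approaches μ(1−μ) as α+β → 0.
So the supremum is μ(1−μ) = 0.64×0.36 = 0.2304.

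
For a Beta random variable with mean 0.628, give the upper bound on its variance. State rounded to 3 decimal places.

0.234

For fixed mean μ the Beta variance is μ(1−μ)/(α+β+1), increasing as α+β decreases.
Its least upper bound (not attained) is μ(1−μ) = 0.628·0.372 = 0.234.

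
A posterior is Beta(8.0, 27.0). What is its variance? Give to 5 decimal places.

α+β = 35.0 and αβ = 216.00, so Var = αβ/[(α+β)²(α+β+1)] = 216.00/44100.000 = 0.00490.

0.00490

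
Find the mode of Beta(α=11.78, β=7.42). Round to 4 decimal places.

0.6267

With α,β > 1, mode = (α−1)/(α+β−2) = 10.78/17.20 = 0.6267.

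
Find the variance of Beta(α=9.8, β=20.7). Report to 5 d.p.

Var = αβ/[(α+β)²(α+β+1)] = (9.8×20.7)/(30.5²×31.5) = 202.86/29302.875 = 0.00692.

0.00692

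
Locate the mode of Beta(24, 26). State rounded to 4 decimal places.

0.4792

With α,β > 1, mode = (α−1)/(α+β−2) = 23/48 = 0.4792.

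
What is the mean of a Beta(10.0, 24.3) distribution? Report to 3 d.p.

E[X] = α/(α+β) = 10.0/34.3 = 0.292.

0.292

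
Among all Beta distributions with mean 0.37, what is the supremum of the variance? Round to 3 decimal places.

For fixed mean μ the Beta variance is μ(1−μ)/(α+β+1), increasing as α+β decreases.
Its least upper bound (not attained) is μ(1−μ) = 0.37·0.63 = 0.233.

0.233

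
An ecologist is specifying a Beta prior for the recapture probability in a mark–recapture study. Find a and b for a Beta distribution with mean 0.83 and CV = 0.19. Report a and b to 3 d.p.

a = 3.879, b = 0.795

Var = (CV·μ)² = (0.19×0.83)² = 0.024869.
a+b = μ(1−μ)/Var − 1 = 0.1411/0.024869 − 1 = 4.6737.
Thus a = 0.83·4.6737 = 3.879 and b = 0.17·4.6737 = 0.795.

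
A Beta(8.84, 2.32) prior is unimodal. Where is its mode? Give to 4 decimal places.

The density x^(α−1)(1−x)^(β−1) is maximised at (α−1)/(α+β−2) = 7.84/9.16 = 0.8559.

0.8559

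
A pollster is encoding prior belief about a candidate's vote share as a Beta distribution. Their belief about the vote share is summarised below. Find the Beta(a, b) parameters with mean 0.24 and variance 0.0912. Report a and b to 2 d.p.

a = 0.24, b = 0.76

By moment matching, a+b = μ(1−μ)/σ² − 1 = (0.24·0.76)/0.0912 − 1 = 2.0000 − 1 = 1.0000.
Since a/(a+b) = μ, a = 0.24·1.0000 = 0.24 and b = 0.76·1.0000 = 0.76.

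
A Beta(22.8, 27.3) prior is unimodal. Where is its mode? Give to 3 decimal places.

0.453

With α,β > 1, mode = (α−1)/(α+β−2) = 21.8/48.1 = 0.453.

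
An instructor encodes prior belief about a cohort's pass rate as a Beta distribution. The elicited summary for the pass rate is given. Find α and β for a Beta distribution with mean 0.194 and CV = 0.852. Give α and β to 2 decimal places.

σ = CV·μ = 0.852×0.194 = 0.16529, so σ² = 0.027320.
s+1 = μ(1−μ)/σ² = 0.156364/0.027320 = 5.7234, so s = α+β = 4.7234.
α = μs = 0.92, β = (1−μ)s = 3.81.

α = 0.92, β = 3.81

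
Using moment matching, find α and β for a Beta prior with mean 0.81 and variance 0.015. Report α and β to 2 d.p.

α = 7.50, β = 1.76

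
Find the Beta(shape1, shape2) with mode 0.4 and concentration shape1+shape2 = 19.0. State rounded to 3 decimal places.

shape1 = 7.800, shape2 = 11.200

Mode = (shape1−1)/(κ−2) with κ = shape1+shape2, so shape1−1 = 0.4·17.0 = 6.800.
shape1 = 7.800; shape2 = κ − shape1 = 11.200.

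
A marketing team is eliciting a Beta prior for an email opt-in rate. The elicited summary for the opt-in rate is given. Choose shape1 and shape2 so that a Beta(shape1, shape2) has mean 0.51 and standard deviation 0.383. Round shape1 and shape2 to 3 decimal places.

shape1 = 0.359, shape2 = 0.345

Variance = 0.383² = 0.146689. The moment-matching identity shape1+shape2 = μ(1−μ)/Var − 1 gives
shape1+shape2 = 0.2499/0.146689 − 1 = 0.7036, so shape1 = μ·0.7036 = 0.359 and shape2 = (1−μ)·0.7036 = 0.345.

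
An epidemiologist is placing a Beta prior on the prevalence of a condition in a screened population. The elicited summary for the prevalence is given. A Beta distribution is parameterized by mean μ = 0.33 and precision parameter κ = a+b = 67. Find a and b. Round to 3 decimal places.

a = 22.110, b = 44.890

Split κ in proportion μ : (1−μ): a = 0.33·67 = 22.110, b = 67 − 22.110 = 44.890.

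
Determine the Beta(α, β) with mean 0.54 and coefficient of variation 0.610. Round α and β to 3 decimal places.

α = 0.696, β = 0.593

Var = (CV·μ)² = (0.610×0.54)² = 0.108504.
α+β = μ(1−μ)/Var − 1 = 0.2484/0.108504 − 1 = 1.2893.
Thus α = 0.54·1.2893 = 0.696 and β = 0.46·1.2893 = 0.593.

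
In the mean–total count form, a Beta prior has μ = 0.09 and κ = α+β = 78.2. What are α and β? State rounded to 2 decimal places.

α = μκ = 0.09×78.2 = 7.04 and β = (1−μ)κ = 0.91×78.2 = 71.16.

α = 7.04, β = 71.16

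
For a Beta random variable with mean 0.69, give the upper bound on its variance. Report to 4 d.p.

0.2139

For fixed mean μ the Beta variance is μ(1−μ)/(α+β+1), increasing as α+β decreases.
Its least upper bound (not attained) is μ(1−μ) = 0.69·0.31 = 0.2139.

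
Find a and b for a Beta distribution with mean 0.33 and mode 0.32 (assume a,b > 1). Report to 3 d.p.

a = 11.880, b = 24.120

Let s = a+b. Mean gives a = μs = 0.33s; mode gives (a−1)/(s−2) = 0.32.
Substituting: 0.33s − 1 = 0.32(s−2) = 0.32s − 0.64, so 0.01s = 0.36 and s = 36.0000.
Then a = 0.33×36.0000 = 11.880 and b = s−a = 24.120.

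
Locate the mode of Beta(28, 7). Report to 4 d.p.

The density x^(α−1)(1−x)^(β−1) is maximised at (α−1)/(α+β−2) = 27/33 = 0.8182.

0.8182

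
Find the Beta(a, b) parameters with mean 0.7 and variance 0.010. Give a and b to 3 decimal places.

a = 14.000, b = 6.000

Write ν = a+b; then a = μν and Var = μ(1−μ)/(ν+1).
ν = μ(1−μ)/Var − 1 = 0.21/0.010 − 1 = 20.0000.
a = 0.7·20.0000 = 14.000, b = 0.3·20.0000 = 6.000.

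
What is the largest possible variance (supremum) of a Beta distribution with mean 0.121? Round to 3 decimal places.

Var = μ(1−μ)/(α+β+1), which approaches μ(1−μ) as α+β → 0.
So the supremum is μ(1−μ) = 0.121×0.879 = 0.106.

0.106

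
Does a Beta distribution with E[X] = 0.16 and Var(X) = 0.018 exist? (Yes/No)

Yes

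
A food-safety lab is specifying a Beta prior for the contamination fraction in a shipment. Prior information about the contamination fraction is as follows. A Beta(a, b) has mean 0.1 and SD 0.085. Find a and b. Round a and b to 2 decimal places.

a = 1.15, b = 10.31

First σ² = 0.007225. Setting a = μn, b = (1−μ)n with n = a+b,
μ(1−μ)/(n+1) = 0.007225 ⇒ n+1 = 0.09/0.007225 = 12.4567 ⇒ n = 11.4567.
Hence a = 0.1×11.4567 = 1.15, b = 0.9×11.4567 = 10.31.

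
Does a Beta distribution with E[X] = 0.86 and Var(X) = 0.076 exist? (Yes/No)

Yes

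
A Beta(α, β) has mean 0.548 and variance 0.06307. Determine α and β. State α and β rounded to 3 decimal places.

By moment matching, α+β = μ(1−μ)/σ² − 1 = (0.548·0.452)/0.06307 − 1 = 3.9273 − 1 = 2.9273.
Since α/(α+β) = μ, α = 0.548·2.9273 = 1.604 and β = 0.452·2.9273 = 1.323.

α = 1.604, β = 1.323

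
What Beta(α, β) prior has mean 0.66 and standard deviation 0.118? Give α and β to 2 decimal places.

α = 9.98, β = 5.14

First σ² = 0.013924. Setting α = μn, β = (1−μ)n with n = α+β,
μ(1−μ)/(n+1) = 0.013924 ⇒ n+1 = 0.2244/0.013924 = 16.1161 ⇒ n = 15.1161.
Hence α = 0.66×15.1161 = 9.98, β = 0.34×15.1161 = 5.14.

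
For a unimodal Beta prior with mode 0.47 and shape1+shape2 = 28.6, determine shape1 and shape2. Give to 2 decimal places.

Since the density peak of Beta(shape1,shape2) is at (shape1−1)/(shape1+shape2−2),
shape1 = 1 + 0.47(28.6−2) = 13.50 and shape2 = 28.6 − 13.50 = 15.10.

shape1 = 13.50, shape2 = 15.10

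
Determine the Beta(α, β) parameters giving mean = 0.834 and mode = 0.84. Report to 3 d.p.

α = 94.520, β = 18.813

With s = α+β: μ = α/s and mode = (α−1)/(s−2). Eliminating α = μs,
μs − 1 = m(s−2) ⇒ s(μ−m) = 1−2m ⇒ s = -0.68/-0.006 = 113.3333.
So α = μs = 94.520, β = (1−μ)s = 18.813.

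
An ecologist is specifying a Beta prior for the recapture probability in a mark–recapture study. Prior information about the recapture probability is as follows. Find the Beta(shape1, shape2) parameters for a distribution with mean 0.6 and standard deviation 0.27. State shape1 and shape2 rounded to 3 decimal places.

First σ² = 0.0729. Setting shape1 = μn, shape2 = (1−μ)n with n = shape1+shape2,
μ(1−μ)/(n+1) = 0.0729 ⇒ n+1 = 0.24/0.0729 = 3.2922 ⇒ n = 2.2922.
Hence shape1 = 0.6×2.2922 = 1.375, shape2 = 0.4×2.2922 = 0.917.

shape1 = 1.375, shape2 = 0.917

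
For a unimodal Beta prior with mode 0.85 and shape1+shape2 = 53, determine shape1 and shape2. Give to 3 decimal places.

Mode = (shape1−1)/(κ−2) with κ = shape1+shape2, so shape1−1 = 0.85·51 = 43.350.
shape1 = 44.350; shape2 = κ − shape1 = 8.650.

shape1 = 44.350, shape2 = 8.650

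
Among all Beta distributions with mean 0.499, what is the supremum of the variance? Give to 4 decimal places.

0.2500

For fixed mean μ the Beta variance is μ(1−μ)/(α+β+1), increasing as α+β decreases.
Its least upper bound (not attained) is μ(1−μ) = 0.499·0.501 = 0.2500.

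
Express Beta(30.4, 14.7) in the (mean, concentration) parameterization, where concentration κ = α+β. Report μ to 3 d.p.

κ = α+β = 30.4+14.7 = 45.1; μ = α/κ = 30.4/45.1 = 0.674.

μ = 0.674, κ = 45.1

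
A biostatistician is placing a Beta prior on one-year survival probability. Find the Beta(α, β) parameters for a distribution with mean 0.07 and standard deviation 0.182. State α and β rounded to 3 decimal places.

α = 0.068, β = 0.898

σ² = 0.182² = 0.033124.
With s = α+β, Var = μ(1−μ)/(s+1), so s+1 = (0.07×0.93)/0.033124 = 1.9653 and s = 0.9653.
α = μs = 0.068, β = (1−μ)s = 0.898.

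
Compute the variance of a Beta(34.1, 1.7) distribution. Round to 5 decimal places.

0.00123

Var = αβ/[(α+β)²(α+β+1)] = (34.1×1.7)/(35.8²×36.8) = 57.97/47164.352 = 0.00123.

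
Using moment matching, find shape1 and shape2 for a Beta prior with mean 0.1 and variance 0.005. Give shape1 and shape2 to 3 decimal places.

shape1 = 1.700, shape2 = 15.300

Let s = shape1+shape2. The Beta variance is μ(1−μ)/(s+1).
So s+1 = μ(1−μ)/σ² = (0.1×0.9)/0.005 = 0.09/0.005 = 18.0000, giving s = 17.0000.
Then shape1 = μs = 0.1×17.0000 = 1.700 and shape2 = (1−μ)s = 0.9×17.0000 = 15.300.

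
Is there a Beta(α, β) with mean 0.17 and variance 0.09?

For any Beta, Var(X) < E[X]·(1−E[X]).
Here μ(1−μ) = 0.17×0.83 = 0.1411, and 0.09 < 0.1411.

Yes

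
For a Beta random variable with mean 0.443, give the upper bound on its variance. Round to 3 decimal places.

0.247

Var = μ(1−μ)/(α+β+1), which approaches μ(1−μ) as α+β → 0.
So the supremum is μ(1−μ) = 0.443×0.557 = 0.247.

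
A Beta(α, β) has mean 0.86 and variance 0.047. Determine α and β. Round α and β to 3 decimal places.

α = 1.343, β = 0.219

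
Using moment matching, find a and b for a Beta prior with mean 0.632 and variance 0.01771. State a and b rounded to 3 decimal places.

a = 7.668, b = 4.465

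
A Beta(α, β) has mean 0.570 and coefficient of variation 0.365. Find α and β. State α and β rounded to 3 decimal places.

α = 2.658, β = 2.005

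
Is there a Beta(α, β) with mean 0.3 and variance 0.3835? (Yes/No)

No

The Beta variance bound is σ² < μ(1−μ).
Here μ(1−μ) = 0.3×0.7 = 0.21, and 0.3835 ≥ 0.21.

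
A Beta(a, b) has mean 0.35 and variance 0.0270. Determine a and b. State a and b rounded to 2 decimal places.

a = 2.60, b = 4.83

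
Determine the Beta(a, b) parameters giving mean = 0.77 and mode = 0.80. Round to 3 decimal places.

With s = a+b: μ = a/s and mode = (a−1)/(s−2). Eliminating a = μs,
μs − 1 = m(s−2) ⇒ s(μ−m) = 1−2m ⇒ s = -0.60/-0.03 = 20.0000.
So a = μs = 15.400, b = (1−μ)s = 4.600.

a = 15.400, b = 4.600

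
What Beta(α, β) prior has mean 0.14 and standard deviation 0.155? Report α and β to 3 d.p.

α = 0.562, β = 3.450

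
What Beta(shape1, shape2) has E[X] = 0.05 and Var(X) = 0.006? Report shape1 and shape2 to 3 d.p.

shape1 = 0.346, shape2 = 6.571

Write ν = shape1+shape2; then shape1 = μν and Var = μ(1−μ)/(ν+1).
ν = μ(1−μ)/Var − 1 = 0.0475/0.006 − 1 = 6.9167.
shape1 = 0.05·6.9167 = 0.346, shape2 = 0.95·6.9167 = 6.571.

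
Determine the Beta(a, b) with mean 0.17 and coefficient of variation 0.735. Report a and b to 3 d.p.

a = 1.366, b = 6.671

Var = (CV·μ)² = (0.735×0.17)² = 0.015613.
a+b = μ(1−μ)/Var − 1 = 0.1411/0.015613 − 1 = 8.0376.
Thus a = 0.17·8.0376 = 1.366 and b = 0.83·8.0376 = 6.671.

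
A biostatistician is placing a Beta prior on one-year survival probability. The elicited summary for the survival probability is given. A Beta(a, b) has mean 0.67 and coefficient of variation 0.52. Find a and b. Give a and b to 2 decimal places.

σ = CV·μ = 0.52×0.67 = 0.34840, so σ² = 0.121383.
s+1 = μ(1−μ)/σ² = 0.2211/0.121383 = 1.8215, so s = a+b = 0.8215.
a = μs = 0.55, b = (1−μ)s = 0.27.

a = 0.55, b = 0.27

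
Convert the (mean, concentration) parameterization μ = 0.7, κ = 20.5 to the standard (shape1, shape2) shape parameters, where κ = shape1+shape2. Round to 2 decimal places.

shape1 = 14.35, shape2 = 6.15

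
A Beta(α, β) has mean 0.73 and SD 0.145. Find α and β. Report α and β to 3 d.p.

Variance = 0.145² = 0.021025. The moment-matching identity α+β = μ(1−μ)/Var − 1 gives
α+β = 0.1971/0.021025 − 1 = 8.3746, so α = μ·8.3746 = 6.113 and β = (1−μ)·8.3746 = 2.261.

α = 6.113, β = 2.261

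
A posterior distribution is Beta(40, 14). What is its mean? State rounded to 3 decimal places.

E[X] = α/(α+β) = 40/54 = 0.741.

0.741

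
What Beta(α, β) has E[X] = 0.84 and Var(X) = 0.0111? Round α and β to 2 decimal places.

α = 9.33, β = 1.78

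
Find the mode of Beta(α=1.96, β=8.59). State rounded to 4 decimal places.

0.1123

The density x^(α−1)(1−x)^(β−1) is maximised at (α−1)/(α+β−2) = 0.96/8.55 = 0.1123.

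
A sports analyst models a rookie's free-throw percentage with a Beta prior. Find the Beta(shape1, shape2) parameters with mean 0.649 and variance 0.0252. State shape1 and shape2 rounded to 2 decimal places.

shape1 = 5.22, shape2 = 2.82

Write ν = shape1+shape2; then shape1 = μν and Var = μ(1−μ)/(ν+1).
ν = μ(1−μ)/Var − 1 = 0.227799/0.0252 − 1 = 8.0396.
shape1 = 0.649·8.0396 = 5.22, shape2 = 0.351·8.0396 = 2.82.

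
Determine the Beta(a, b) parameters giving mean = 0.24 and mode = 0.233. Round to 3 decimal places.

With s = a+b: μ = a/s and mode = (a−1)/(s−2). Eliminating a = μs,
μs − 1 = m(s−2) ⇒ s(μ−m) = 1−2m ⇒ s = 0.534/0.007 = 76.2857.
So a = μs = 18.309, b = (1−μ)s = 57.977.

a = 18.309, b = 57.977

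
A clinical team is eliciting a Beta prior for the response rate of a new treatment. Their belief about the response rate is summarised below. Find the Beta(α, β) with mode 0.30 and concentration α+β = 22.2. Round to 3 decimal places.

Mode = (α−1)/(κ−2) with κ = α+β, so α−1 = 0.30·20.2 = 6.060.
α = 7.060; β = κ − α = 15.140.

α = 7.060, β = 15.140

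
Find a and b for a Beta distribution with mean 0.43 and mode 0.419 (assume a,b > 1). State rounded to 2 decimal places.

With s = a+b: μ = a/s and mode = (a−1)/(s−2). Eliminating a = μs,
μs − 1 = m(s−2) ⇒ s(μ−m) = 1−2m ⇒ s = 0.162/0.011 = 14.7273.
So a = μs = 6.33, b = (1−μ)s = 8.39.

a = 6.33, b = 8.39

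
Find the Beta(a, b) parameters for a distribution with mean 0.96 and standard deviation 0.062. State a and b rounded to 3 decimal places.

Variance = 0.062² = 0.003844. The moment-matching identity a+b = μ(1−μ)/Var − 1 gives
a+b = 0.0384/0.003844 − 1 = 8.9896, so a = μ·8.9896 = 8.630 and b = (1−μ)·8.9896 = 0.360.

a = 8.630, b = 0.360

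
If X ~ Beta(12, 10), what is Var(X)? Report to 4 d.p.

α+β = 22 and αβ = 120, so Var = αβ/[(α+β)²(α+β+1)] = 120/11132 = 0.0108.

0.0108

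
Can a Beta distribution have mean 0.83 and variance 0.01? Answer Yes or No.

Yes

The Beta variance bound is σ² < μ(1−μ).
Here μ(1−μ) = 0.83×0.17 = 0.1411, and 0.01 < 0.1411.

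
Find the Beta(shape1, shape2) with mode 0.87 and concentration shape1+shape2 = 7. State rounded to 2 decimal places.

For shape1,shape2>1 the mode is (shape1−1)/(shape1+shape2−2), so shape1 = mode·(κ−2)+1 = 0.87×5+1 = 5.35.
And shape2 = (1−mode)·(κ−2)+1 = 0.13×5+1 = 1.65.

shape1 = 5.35, shape2 = 1.65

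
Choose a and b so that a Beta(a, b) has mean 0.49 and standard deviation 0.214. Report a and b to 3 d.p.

First σ² = 0.045796. Setting a = μn, b = (1−μ)n with n = a+b,
μ(1−μ)/(n+1) = 0.045796 ⇒ n+1 = 0.2499/0.045796 = 5.4568 ⇒ n = 4.4568.
Hence a = 0.49×4.4568 = 2.184, b = 0.51×4.4568 = 2.273.

a = 2.184, b = 2.273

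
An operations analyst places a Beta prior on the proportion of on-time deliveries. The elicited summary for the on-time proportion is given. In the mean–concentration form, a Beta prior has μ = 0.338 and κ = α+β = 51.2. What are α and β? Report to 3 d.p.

α = 17.306, β = 33.894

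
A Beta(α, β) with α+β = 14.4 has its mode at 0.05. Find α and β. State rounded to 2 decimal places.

For α,β>1 the mode is (α−1)/(α+β−2), so α = mode·(κ−2)+1 = 0.05×12.4+1 = 1.62.
And β = (1−mode)·(κ−2)+1 = 0.95×12.4+1 = 12.78.

α = 1.62, β = 12.78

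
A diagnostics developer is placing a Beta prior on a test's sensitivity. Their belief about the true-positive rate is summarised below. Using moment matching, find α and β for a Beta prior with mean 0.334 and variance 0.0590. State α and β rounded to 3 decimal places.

Let s = α+β. The Beta variance is μ(1−μ)/(s+1).
So s+1 = μ(1−μ)/σ² = (0.334×0.666)/0.0590 = 0.222444/0.0590 = 3.7702, giving s = 2.7702.
Then α = μs = 0.334×2.7702 = 0.925 and β = (1−μ)s = 0.666×2.7702 = 1.845.

α = 0.925, β = 1.845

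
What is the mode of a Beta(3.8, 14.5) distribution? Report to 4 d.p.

0.1718

With α,β > 1, mode = (α−1)/(α+β−2) = 2.8/16.3 = 0.1718.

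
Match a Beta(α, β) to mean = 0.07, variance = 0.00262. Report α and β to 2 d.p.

By moment matching, α+β = μ(1−μ)/σ² − 1 = (0.07·0.93)/0.00262 − 1 = 24.8473 − 1 = 23.8473.
Since α/(α+β) = μ, α = 0.07·23.8473 = 1.67 and β = 0.93·23.8473 = 22.18.

α = 1.67, β = 22.18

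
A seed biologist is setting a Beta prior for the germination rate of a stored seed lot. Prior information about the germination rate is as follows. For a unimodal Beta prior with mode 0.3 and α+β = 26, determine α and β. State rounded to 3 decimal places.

α = 8.200, β = 17.800

Since the density peak of Beta(α,β) is at (α−1)/(α+β−2),
α = 1 + 0.3(26−2) = 8.200 and β = 26 − 8.200 = 17.800.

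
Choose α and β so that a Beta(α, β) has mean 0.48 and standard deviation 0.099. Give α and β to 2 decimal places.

First σ² = 0.009801. Setting α = μn, β = (1−μ)n with n = α+β,
μ(1−μ)/(n+1) = 0.009801 ⇒ n+1 = 0.2496/0.009801 = 25.4668 ⇒ n = 24.4668.
Hence α = 0.48×24.4668 = 11.74, β = 0.52×24.4668 = 12.72.

α = 11.74, β = 12.72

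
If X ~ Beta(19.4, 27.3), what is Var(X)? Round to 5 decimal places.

Var = αβ/[(α+β)²(α+β+1)] = (19.4×27.3)/(46.7²×47.7) = 529.62/104028.453 = 0.00509.

0.00509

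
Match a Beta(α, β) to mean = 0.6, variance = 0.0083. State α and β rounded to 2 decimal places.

Let s = α+β. The Beta variance is μ(1−μ)/(s+1).
So s+1 = μ(1−μ)/σ² = (0.6×0.4)/0.0083 = 0.24/0.0083 = 28.9157, giving s = 27.9157.
Then α = μs = 0.6×27.9157 = 16.75 and β = (1−μ)s = 0.4×27.9157 = 11.17.

α = 16.75, β = 11.17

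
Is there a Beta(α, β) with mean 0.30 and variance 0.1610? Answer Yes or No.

Yes

A Beta with mean μ has variance μ(1−μ)/(α+β+1) < μ(1−μ).
Here μ(1−μ) = 0.30×0.70 = 0.2100, and 0.1610 < 0.2100.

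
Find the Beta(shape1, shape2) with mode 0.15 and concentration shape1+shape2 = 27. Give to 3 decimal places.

Mode = (shape1−1)/(κ−2) with κ = shape1+shape2, so shape1−1 = 0.15·25 = 3.750.
shape1 = 4.750; shape2 = κ − shape1 = 22.250.

shape1 = 4.750, shape2 = 22.250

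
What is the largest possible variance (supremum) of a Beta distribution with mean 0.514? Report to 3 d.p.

Var = μ(1−μ)/(α+β+1), which approaches μ(1−μ) as α+β → 0.
So the supremum is μ(1−μ) = 0.514×0.486 = 0.250.

0.250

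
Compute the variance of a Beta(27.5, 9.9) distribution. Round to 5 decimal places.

0.00507

μ = 27.5/37.4 = 0.735294; Var = μ(1−μ)/(α+β+1) = 0.1946367/38.4 = 0.00507.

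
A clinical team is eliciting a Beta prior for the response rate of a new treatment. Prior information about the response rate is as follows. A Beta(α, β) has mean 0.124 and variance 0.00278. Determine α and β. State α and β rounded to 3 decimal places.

α = 4.721, β = 33.352

Write ν = α+β; then α = μν and Var = μ(1−μ)/(ν+1).
ν = μ(1−μ)/Var − 1 = 0.108624/0.00278 − 1 = 38.0734.
α = 0.124·38.0734 = 4.721, β = 0.876·38.0734 = 33.352.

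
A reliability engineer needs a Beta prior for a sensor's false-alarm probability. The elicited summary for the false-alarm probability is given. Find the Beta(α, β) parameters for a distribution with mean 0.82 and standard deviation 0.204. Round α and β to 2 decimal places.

α = 2.09, β = 0.46

Variance = 0.204² = 0.041616. The moment-matching identity α+β = μ(1−μ)/Var − 1 gives
α+β = 0.1476/0.041616 − 1 = 2.5467, so α = μ·2.5467 = 2.09 and β = (1−μ)·2.5467 = 0.46.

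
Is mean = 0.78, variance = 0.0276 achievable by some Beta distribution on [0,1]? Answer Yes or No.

For any Beta, Var(X) < E[X]·(1−E[X]).
Here μ(1−μ) = 0.78×0.22 = 0.1716, and 0.0276 < 0.1716.

Yes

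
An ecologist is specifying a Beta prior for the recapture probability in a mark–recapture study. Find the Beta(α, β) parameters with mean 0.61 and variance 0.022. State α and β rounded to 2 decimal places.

α = 5.99, β = 3.83

By moment matching, α+β = μ(1−μ)/σ² − 1 = (0.61·0.39)/0.022 − 1 = 10.8136 − 1 = 9.8136.
Since α/(α+β) = μ, α = 0.61·9.8136 = 5.99 and β = 0.39·9.8136 = 3.83.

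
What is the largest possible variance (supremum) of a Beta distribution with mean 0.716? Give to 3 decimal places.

Var = μ(1−μ)/(α+β+1), which approaches μ(1−μ) as α+β → 0.
So the supremum is μ(1−μ) = 0.716×0.284 = 0.203.

0.203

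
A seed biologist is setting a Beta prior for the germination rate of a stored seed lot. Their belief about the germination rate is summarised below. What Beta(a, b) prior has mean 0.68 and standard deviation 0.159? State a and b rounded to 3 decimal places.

a = 5.173, b = 2.434

First σ² = 0.025281. Setting a = μn, b = (1−μ)n with n = a+b,
μ(1−μ)/(n+1) = 0.025281 ⇒ n+1 = 0.2176/0.025281 = 8.6073 ⇒ n = 7.6073.
Hence a = 0.68×7.6073 = 5.173, b = 0.32×7.6073 = 2.434.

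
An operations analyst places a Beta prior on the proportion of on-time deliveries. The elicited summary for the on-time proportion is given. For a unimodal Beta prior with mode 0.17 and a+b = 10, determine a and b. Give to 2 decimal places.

For a,b>1 the mode is (a−1)/(a+b−2), so a = mode·(κ−2)+1 = 0.17×8+1 = 2.36.
And b = (1−mode)·(κ−2)+1 = 0.83×8+1 = 7.64.

a = 2.36, b = 7.64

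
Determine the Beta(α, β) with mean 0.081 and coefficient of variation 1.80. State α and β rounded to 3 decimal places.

Var = (CV·μ)² = (1.80×0.081)² = 0.021258.
α+β = μ(1−μ)/Var − 1 = 0.074439/0.021258 − 1 = 2.5018.
Thus α = 0.081·2.5018 = 0.203 and β = 0.919·2.5018 = 2.299.

α = 0.203, β = 2.299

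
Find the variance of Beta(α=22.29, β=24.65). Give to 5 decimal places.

0.00520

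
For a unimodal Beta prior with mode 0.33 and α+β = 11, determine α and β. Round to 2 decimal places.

For α,β>1 the mode is (α−1)/(α+β−2), so α = mode·(κ−2)+1 = 0.33×9+1 = 3.97.
And β = (1−mode)·(κ−2)+1 = 0.67×9+1 = 7.03.

α = 3.97, β = 7.03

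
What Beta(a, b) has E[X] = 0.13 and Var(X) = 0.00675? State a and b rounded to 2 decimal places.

Let s = a+b. The Beta variance is μ(1−μ)/(s+1).
So s+1 = μ(1−μ)/σ² = (0.13×0.87)/0.00675 = 0.1131/0.00675 = 16.7556, giving s = 15.7556.
Then a = μs = 0.13×15.7556 = 2.05 and b = (1−μ)s = 0.87×15.7556 = 13.71.

a = 2.05, b = 13.71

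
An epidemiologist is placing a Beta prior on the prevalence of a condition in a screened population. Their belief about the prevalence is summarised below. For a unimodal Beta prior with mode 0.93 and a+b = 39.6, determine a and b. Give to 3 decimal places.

a = 35.968, b = 3.632

For a,b>1 the mode is (a−1)/(a+b−2), so a = mode·(κ−2)+1 = 0.93×37.6+1 = 35.968.
And b = (1−mode)·(κ−2)+1 = 0.07×37.6+1 = 3.632.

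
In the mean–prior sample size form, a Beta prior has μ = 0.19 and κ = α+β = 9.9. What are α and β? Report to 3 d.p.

α = μκ = 0.19×9.9 = 1.881 and β = (1−μ)κ = 0.81×9.9 = 8.019.

α = 1.881, β = 8.019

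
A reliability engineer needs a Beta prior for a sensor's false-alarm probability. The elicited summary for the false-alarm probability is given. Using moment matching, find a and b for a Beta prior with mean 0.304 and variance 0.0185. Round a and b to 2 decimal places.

Let s = a+b. The Beta variance is μ(1−μ)/(s+1).
So s+1 = μ(1−μ)/σ² = (0.304×0.696)/0.0185 = 0.211584/0.0185 = 11.4370, giving s = 10.4370.
Then a = μs = 0.304×10.4370 = 3.17 and b = (1−μ)s = 0.696×10.4370 = 7.26.

a = 3.17, b = 7.26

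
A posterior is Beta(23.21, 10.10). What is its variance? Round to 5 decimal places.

Var = αβ/[(α+β)²(α+β+1)] = (23.21×10.10)/(33.31²×34.31) = 234.4210/38068.869791 = 0.00616.

0.00616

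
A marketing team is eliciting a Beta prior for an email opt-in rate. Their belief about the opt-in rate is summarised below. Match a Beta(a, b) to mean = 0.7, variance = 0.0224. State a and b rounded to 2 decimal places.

By moment matching, a+b = μ(1−μ)/σ² − 1 = (0.7·0.3)/0.0224 − 1 = 9.3750 − 1 = 8.3750.
Since a/(a+b) = μ, a = 0.7·8.3750 = 5.86 and b = 0.3·8.3750 = 2.51.

a = 5.86, b = 2.51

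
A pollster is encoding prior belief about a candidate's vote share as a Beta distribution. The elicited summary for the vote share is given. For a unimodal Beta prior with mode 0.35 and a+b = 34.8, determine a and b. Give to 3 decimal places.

a = 12.480, b = 22.320

Mode = (a−1)/(κ−2) with κ = a+b, so a−1 = 0.35·32.8 = 11.480.
a = 12.480; b = κ − a = 22.320.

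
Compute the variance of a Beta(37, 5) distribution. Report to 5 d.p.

0.00244

α+β = 42 and αβ = 185, so Var = αβ/[(α+β)²(α+β+1)] = 185/75852 = 0.00244.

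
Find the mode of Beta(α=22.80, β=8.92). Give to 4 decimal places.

With α,β > 1, mode = (α−1)/(α+β−2) = 21.80/29.72 = 0.7335.

0.7335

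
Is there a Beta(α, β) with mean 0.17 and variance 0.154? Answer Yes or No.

A Beta with mean μ has variance μ(1−μ)/(α+β+1) < μ(1−μ).
Here μ(1−μ) = 0.17×0.83 = 0.1411, and 0.154 ≥ 0.1411.

No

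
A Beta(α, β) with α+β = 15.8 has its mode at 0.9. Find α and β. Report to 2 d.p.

α = 13.42, β = 2.38

Since the density peak of Beta(α,β) is at (α−1)/(α+β−2),
α = 1 + 0.9(15.8−2) = 13.42 and β = 15.8 − 13.42 = 2.38.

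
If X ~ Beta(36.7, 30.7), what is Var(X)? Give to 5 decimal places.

0.00363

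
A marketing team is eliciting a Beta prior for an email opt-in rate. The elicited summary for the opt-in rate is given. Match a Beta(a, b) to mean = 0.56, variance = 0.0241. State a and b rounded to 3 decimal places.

By moment matching, a+b = μ(1−μ)/σ² − 1 = (0.56·0.44)/0.0241 − 1 = 10.2241 − 1 = 9.2241.
Since a/(a+b) = μ, a = 0.56·9.2241 = 5.165 and b = 0.44·9.2241 = 4.059.

a = 5.165, b = 4.059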